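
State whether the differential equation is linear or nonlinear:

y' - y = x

Linear (y and its derivatives appear to the first power only, no products of y terms)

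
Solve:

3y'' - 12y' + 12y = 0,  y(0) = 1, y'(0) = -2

General solution: y = (C₁ + C₂x)e^(2x)
Repeated root r = 2
Applying ICs: C₁ = 1, C₂ = -4
Particular solution: y = (1 - 4x)e^(2x)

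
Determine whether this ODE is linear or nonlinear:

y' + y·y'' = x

Nonlinear (y·y'' term)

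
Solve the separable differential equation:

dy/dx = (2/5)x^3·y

Separating variables and integrating:
ln|y| = x^4/10 + C

General solution: y = Ce^(x^4/10)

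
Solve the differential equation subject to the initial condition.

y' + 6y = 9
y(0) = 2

General solution: y = 3/2 + Ce^(-6x)
Applying y(0) = 2: C = 2 - 3/2 = 1/2
Particular solution: y = 3/2 + (1/2)e^(-6x)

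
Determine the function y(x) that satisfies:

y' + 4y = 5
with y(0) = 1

General solution: y = 5/4 + Ce^(-4x)
Applying y(0) = 1: C = 1 - 5/4 = -1/4
Particular solution: y = 5/4 - (1/4)e^(-4x)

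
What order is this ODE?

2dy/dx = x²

The order is 1 (highest derivative is of order 1).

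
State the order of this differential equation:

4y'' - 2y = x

The order is 2 (highest derivative is of order 2).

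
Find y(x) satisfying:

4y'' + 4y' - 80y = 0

Characteristic equation: 4r² + 4r - 80 = 0
Divide by 4: r² + r - 20 = 0
Roots: r = 4, -5 (distinct real)
General solution: y = C₁e^(4x) + C₂e^(-5x)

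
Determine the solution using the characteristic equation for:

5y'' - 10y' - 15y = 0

Characteristic equation: 5r² - 10r - 15 = 0
Divide by 5: r² - 2r - 3 = 0
Roots: r = 3, -1 (distinct real)
General solution: y = C₁e^(3x) + C₂e^(-x)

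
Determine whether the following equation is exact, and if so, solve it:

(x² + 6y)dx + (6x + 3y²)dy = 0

Verify exactness: ∂M/∂y = ∂N/∂x ✓
Find F(x,y) such that ∂F/∂x = M, ∂F/∂y = N
Solution: x³/3 + 6xy + y³ = C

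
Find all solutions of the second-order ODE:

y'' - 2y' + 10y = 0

Characteristic equation: r² - 2r + 10 = 0
Roots: r = 1 ± 3i (complex conjugates)
General solution: y = e^x(C₁cos(3x) + C₂sin(3x))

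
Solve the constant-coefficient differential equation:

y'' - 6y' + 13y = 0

Characteristic equation: r² - 6r + 13 = 0
Roots: r = 3 ± 2i (complex conjugates)
General solution: y = e^(3x)(C₁cos(2x) + C₂sin(2x))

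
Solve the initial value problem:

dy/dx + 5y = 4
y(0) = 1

General solution: y = 4/5 + Ce^(-5x)
Applying y(0) = 1: C = 1 - 4/5 = 1/5
Particular solution: y = 4/5 + (1/5)e^(-5x)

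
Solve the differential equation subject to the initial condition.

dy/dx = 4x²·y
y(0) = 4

General solution: y = Ce^(4x³/3)
Applying IC y(0) = 4:
Particular solution: y = 4e^(4x³/3)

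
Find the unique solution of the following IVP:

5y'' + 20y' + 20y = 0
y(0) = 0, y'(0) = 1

General solution: y = (C₁ + C₂x)e^(-2x)
Repeated root r = -2
Applying ICs: C₁ = 0, C₂ = 1
Particular solution: y = xe^(-2x)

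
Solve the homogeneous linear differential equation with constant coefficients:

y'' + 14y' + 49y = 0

Characteristic equation: r² + 14r + 49 = 0
Factored: (r + 7)² = 0
Repeated root: r = -7
General solution: y = (C₁ + C₂x)e^(-7x)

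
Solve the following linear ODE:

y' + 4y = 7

Using integrating factor method:

General solution: y = 7/4 + Ce^(-4x)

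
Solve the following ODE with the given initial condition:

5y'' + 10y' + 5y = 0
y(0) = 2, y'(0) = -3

General solution: y = (C₁ + C₂x)e^(-x)
Repeated root r = -1
Applying ICs: C₁ = 2, C₂ = -1
Particular solution: y = (2 - x)e^(-x)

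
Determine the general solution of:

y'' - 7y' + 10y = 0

Characteristic equation: r² - 7r + 10 = 0
Roots: r = 5, 2 (distinct real)
General solution: y = C₁e^(5x) + C₂e^(2x)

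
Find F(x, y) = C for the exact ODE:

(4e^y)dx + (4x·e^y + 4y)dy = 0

Verify exactness: ∂M/∂y = ∂N/∂x ✓
Find F(x,y) such that ∂F/∂x = M, ∂F/∂y = N
Solution: 4x·e^y + 2y² = C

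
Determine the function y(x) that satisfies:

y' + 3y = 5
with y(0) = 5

General solution: y = 5/3 + Ce^(-3x)
Applying y(0) = 5: C = 5 - 5/3 = 10/3
Particular solution: y = 5/3 + (10/3)e^(-3x)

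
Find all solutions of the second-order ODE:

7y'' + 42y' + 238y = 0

Characteristic equation: 7r² + 42r + 238 = 0
Divide by 7: r² + 6r + 34 = 0
Roots: r = -3 ± 5i (complex conjugates)
General solution: y = e^(-3x)(C₁cos(5x) + C₂sin(5x))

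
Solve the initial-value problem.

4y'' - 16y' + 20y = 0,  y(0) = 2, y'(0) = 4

General solution: y = e^(2x)(C₁cos(x) + C₂sin(x))
Complex roots r = 2 ± i
Applying ICs: C₁ = 2, C₂ = 0
Particular solution: y = e^(2x)(2cos(x))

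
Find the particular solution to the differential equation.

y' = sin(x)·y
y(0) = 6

General solution: y = Ce^(-cos(x))
Applying IC y(0) = 6:
Particular solution: y = 6e^(1-cos(x))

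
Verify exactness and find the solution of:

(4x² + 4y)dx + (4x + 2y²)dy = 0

Verify exactness: ∂M/∂y = ∂N/∂x ✓
Find F(x,y) such that ∂F/∂x = M, ∂F/∂y = N
Solution: 4x³/3 + 4xy + 2y³/3 = C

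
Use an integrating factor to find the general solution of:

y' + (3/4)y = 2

Using integrating factor method:

General solution: y = 8/3 + Ce^(-3x/4)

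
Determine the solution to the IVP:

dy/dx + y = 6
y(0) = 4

General solution: y = 6 + Ce^(-x)
Applying y(0) = 4: C = 4 - 6 = -2
Particular solution: y = 6 - 2e^(-x)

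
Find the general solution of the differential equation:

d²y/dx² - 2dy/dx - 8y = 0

Characteristic equation: r² - 2r - 8 = 0
Roots: r = 4, -2 (distinct real)
General solution: y = C₁e^(4x) + C₂e^(-2x)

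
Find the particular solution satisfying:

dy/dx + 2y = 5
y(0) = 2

General solution: y = 5/2 + Ce^(-2x)
Applying y(0) = 2: C = 2 - 5/2 = -1/2
Particular solution: y = 5/2 - (1/2)e^(-2x)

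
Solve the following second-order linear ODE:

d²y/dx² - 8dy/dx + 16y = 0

Characteristic equation: r² - 8r + 16 = 0
Factored: (r - 4)² = 0
Repeated root: r = 4
General solution: y = (C₁ + C₂x)e^(4x)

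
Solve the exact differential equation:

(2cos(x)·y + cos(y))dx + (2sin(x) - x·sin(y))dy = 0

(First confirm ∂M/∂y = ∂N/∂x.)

Verify exactness: ∂M/∂y = ∂N/∂x ✓
Find F(x,y) such that ∂F/∂x = M, ∂F/∂y = N
Solution: 2sin(x)·y + x·cos(y) = C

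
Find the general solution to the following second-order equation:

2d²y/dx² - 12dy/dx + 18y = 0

Characteristic equation: 2r² - 12r + 18 = 0
Divide by 2: r² - 6r + 9 = 0
Factored: (r - 3)² = 0
Repeated root: r = 3
General solution: y = (C₁ + C₂x)e^(3x)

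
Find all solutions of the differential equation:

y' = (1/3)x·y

Separating variables and integrating:
ln|y| = x^2/6 + C

General solution: y = Ce^(x^2/6)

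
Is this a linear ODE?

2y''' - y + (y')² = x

No. Nonlinear ((y')² term)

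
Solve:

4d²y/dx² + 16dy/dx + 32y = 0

Characteristic equation: 4r² + 16r + 32 = 0
Divide by 4: r² + 4r + 8 = 0
Roots: r = -2 ± 2i (complex conjugates)
General solution: y = e^(-2x)(C₁cos(2x) + C₂sin(2x))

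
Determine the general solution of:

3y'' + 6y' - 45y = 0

Characteristic equation: 3r² + 6r - 45 = 0
Divide by 3: r² + 2r - 15 = 0
Roots: r = 3, -5 (distinct real)
General solution: y = C₁e^(3x) + C₂e^(-5x)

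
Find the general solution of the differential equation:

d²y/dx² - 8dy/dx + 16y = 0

Characteristic equation: r² - 8r + 16 = 0
Factored: (r - 4)² = 0
Repeated root: r = 4
General solution: y = (C₁ + C₂x)e^(4x)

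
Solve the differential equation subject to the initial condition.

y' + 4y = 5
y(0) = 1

General solution: y = 5/4 + Ce^(-4x)
Applying y(0) = 1: C = 1 - 5/4 = -1/4
Particular solution: y = 5/4 - (1/4)e^(-4x)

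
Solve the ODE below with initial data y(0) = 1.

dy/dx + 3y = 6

General solution: y = 2 + Ce^(-3x)
Applying y(0) = 1: C = 1 - 2 = -1
Particular solution: y = 2 - e^(-3x)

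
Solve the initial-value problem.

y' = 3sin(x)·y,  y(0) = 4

General solution: y = Ce^(-3cos(x))
Applying IC y(0) = 4:
Particular solution: y = 4e^(3(1-cos(x)))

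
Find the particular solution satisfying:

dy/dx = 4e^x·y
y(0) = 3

General solution: y = Ce^(4e^x)
Applying IC y(0) = 3:
Particular solution: y = 3e^(4(e^x - 1))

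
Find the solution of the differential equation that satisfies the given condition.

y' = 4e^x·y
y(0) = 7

General solution: y = Ce^(4e^x)
Applying IC y(0) = 7:
Particular solution: y = 7e^(4(e^x - 1))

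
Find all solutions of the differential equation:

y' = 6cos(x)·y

Separating variables and integrating:
ln|y| = 6sin(x) + C

General solution: y = Ce^(6sin(x))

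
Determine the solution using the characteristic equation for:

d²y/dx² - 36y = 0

Characteristic equation: r² - 36 = 0
Roots: r = 6, -6 (distinct real)
General solution: y = C₁e^(6x) + C₂e^(-6x)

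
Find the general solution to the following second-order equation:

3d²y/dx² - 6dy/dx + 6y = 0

Characteristic equation: 3r² - 6r + 6 = 0
Divide by 3: r² - 2r + 2 = 0
Roots: r = 1 ± i (complex conjugates)
General solution: y = e^x(C₁cos(x) + C₂sin(x))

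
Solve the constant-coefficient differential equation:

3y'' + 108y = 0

Characteristic equation: 3r² + 108 = 0
Divide by 3: r² + 36 = 0
Roots: r = ±6i (complex conjugates)
General solution: y = C₁cos(6x) + C₂sin(6x)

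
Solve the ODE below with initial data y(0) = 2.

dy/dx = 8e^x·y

General solution: y = Ce^(8e^x)
Applying IC y(0) = 2:
Particular solution: y = 2e^(8(e^x - 1))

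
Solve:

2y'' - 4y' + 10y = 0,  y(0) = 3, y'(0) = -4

General solution: y = e^x(C₁cos(2x) + C₂sin(2x))
Complex roots r = 1 ± 2i
Applying ICs: C₁ = 3, C₂ = -7/2
Particular solution: y = e^x(3cos(2x) - (7/2)sin(2x))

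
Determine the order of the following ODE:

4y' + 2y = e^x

The order is 1 (highest derivative is of order 1).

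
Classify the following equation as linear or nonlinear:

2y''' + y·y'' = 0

Nonlinear (y·y'' term)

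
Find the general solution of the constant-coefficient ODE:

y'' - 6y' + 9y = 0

Characteristic equation: r² - 6r + 9 = 0
Factored: (r - 3)² = 0
Repeated root: r = 3
General solution: y = (C₁ + C₂x)e^(3x)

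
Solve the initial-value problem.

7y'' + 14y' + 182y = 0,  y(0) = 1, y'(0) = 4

General solution: y = e^(-x)(C₁cos(5x) + C₂sin(5x))
Complex roots r = -1 ± 5i
Applying ICs: C₁ = 1, C₂ = 1
Particular solution: y = e^(-x)(cos(5x) + sin(5x))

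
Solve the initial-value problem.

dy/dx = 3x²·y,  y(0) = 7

General solution: y = Ce^(x³)
Applying IC y(0) = 7:
Particular solution: y = 7e^(x³)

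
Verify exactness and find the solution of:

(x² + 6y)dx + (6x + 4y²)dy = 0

Verify exactness: ∂M/∂y = ∂N/∂x ✓
Find F(x,y) such that ∂F/∂x = M, ∂F/∂y = N
Solution: x³/3 + 6xy + 4y³/3 = C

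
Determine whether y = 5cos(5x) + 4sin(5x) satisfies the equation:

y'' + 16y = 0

Verification:
y'' = -125cos(5x) - 100sin(5x)
y'' + 16y ≠ 0 (frequency mismatch: got 25 instead of 16)

No, it is not a solution.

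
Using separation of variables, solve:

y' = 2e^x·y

Separating variables and integrating:
ln|y| = 2e^x + C

General solution: y = Ce^(2e^x)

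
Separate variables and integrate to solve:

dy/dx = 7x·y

Separating variables and integrating:
ln|y| = 7x^2/2 + C

General solution: y = Ce^(7x^2/2)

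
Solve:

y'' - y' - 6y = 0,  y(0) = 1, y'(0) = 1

General solution: y = C₁e^(3x) + C₂e^(-2x)
Applying ICs: C₁ = 3/5, C₂ = 2/5
Particular solution: y = (3/5)e^(3x) + (2/5)e^(-2x)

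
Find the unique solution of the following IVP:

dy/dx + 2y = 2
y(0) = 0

General solution: y = 1 + Ce^(-2x)
Applying y(0) = 0: C = 0 - 1 = -1
Particular solution: y = 1 - e^(-2x)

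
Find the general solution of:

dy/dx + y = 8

Using integrating factor method:

General solution: y = 8 + Ce^(-x)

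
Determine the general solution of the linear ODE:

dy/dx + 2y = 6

Using integrating factor method:

General solution: y = 3 + Ce^(-2x)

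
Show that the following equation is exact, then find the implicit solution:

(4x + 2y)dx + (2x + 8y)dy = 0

Verify exactness: ∂M/∂y = ∂N/∂x ✓
Find F(x,y) such that ∂F/∂x = M, ∂F/∂y = N
Solution: 2x² + 2xy + 4y² = C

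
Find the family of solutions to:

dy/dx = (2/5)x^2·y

Separating variables and integrating:
ln|y| = 2x^3/15 + C

General solution: y = Ce^(2x^3/15)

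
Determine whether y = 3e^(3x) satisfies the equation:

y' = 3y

Verification:
y = 3e^(3x)
y' = 9e^(3x)
3y = 9e^(3x)
y' = 3y ✓

Yes, it is a solution.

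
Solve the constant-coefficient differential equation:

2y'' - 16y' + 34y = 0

Characteristic equation: 2r² - 16r + 34 = 0
Divide by 2: r² - 8r + 17 = 0
Roots: r = 4 ± i (complex conjugates)
General solution: y = e^(4x)(C₁cos(x) + C₂sin(x))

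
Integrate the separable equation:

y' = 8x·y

Separating variables and integrating:
ln|y| = 4x^2 + C

General solution: y = Ce^(4x^2)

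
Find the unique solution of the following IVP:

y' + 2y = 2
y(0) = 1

General solution: y = 1 + Ce^(-2x)
Applying y(0) = 1: C = 1 - 1 = 0
Particular solution: y = 1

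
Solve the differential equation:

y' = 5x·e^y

Separating variables and integrating:
-e^(-y) = 5x²/2 + C

General solution: y = -ln(C - 5x²/2)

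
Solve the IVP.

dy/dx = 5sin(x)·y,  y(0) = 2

General solution: y = Ce^(-5cos(x))
Applying IC y(0) = 2:
Particular solution: y = 2e^(5(1-cos(x)))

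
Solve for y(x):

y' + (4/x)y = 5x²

Using integrating factor method:

General solution: y = (5/7)x^3 + Cx^(-4)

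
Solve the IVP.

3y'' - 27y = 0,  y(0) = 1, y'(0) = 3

General solution: y = C₁e^(3x) + C₂e^(-3x)
Applying ICs: C₁ = 1, C₂ = 0
Particular solution: y = e^(3x)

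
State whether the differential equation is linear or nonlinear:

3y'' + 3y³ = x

Nonlinear (y³ term)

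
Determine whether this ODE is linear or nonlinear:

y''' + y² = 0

Nonlinear (y² term)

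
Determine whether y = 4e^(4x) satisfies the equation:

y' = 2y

Verification:
y = 4e^(4x)
y' = 16e^(4x)
But 2y = 8e^(4x)
y' ≠ 2y — the derivative does not match

No, it is not a solution.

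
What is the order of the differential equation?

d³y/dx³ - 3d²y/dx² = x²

The order is 3 (highest derivative is of order 3).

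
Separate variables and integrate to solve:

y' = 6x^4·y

Separating variables and integrating:
ln|y| = 6x^5/5 + C

General solution: y = Ce^(6x^5/5)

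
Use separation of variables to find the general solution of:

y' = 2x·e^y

Separating variables and integrating:
-e^(-y) = x² + C

General solution: y = -ln(C - x²)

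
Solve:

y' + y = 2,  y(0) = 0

General solution: y = 2 + Ce^(-x)
Applying y(0) = 0: C = 0 - 2 = -2
Particular solution: y = 2 - 2e^(-x)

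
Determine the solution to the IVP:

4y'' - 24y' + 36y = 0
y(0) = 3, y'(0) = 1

General solution: y = (C₁ + C₂x)e^(3x)
Repeated root r = 3
Applying ICs: C₁ = 3, C₂ = -8
Particular solution: y = (3 - 8x)e^(3x)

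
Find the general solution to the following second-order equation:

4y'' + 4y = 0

Characteristic equation: 4r² + 4 = 0
Divide by 4: r² + 1 = 0
Roots: r = ±i (complex conjugates)
General solution: y = C₁cos(x) + C₂sin(x)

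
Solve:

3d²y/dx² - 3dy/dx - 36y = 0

Characteristic equation: 3r² - 3r - 36 = 0
Divide by 3: r² - r - 12 = 0
Roots: r = 4, -3 (distinct real)
General solution: y = C₁e^(4x) + C₂e^(-3x)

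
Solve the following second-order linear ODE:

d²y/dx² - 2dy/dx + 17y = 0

Characteristic equation: r² - 2r + 17 = 0
Roots: r = 1 ± 4i (complex conjugates)
General solution: y = e^x(C₁cos(4x) + C₂sin(4x))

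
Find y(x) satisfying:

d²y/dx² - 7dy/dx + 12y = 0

Characteristic equation: r² - 7r + 12 = 0
Roots: r = 4, 3 (distinct real)
General solution: y = C₁e^(4x) + C₂e^(3x)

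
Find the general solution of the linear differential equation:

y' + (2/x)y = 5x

Using integrating factor method:

General solution: y = (5/4)x^2 + Cx^(-2)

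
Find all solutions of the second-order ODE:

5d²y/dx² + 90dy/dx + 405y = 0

Characteristic equation: 5r² + 90r + 405 = 0
Divide by 5: r² + 18r + 81 = 0
Factored: (r + 9)² = 0
Repeated root: r = -9
General solution: y = (C₁ + C₂x)e^(-9x)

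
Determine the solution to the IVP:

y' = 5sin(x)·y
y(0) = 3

General solution: y = Ce^(-5cos(x))
Applying IC y(0) = 3:
Particular solution: y = 3e^(5(1-cos(x)))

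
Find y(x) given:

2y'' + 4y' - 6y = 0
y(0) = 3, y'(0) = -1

General solution: y = C₁e^x + C₂e^(-3x)
Applying ICs: C₁ = 2, C₂ = 1
Particular solution: y = 2e^x + e^(-3x)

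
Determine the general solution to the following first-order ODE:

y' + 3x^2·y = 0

Using integrating factor method:

General solution: y = Ce^(-x^3)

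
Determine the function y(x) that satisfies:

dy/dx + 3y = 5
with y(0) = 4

General solution: y = 5/3 + Ce^(-3x)
Applying y(0) = 4: C = 4 - 5/3 = 7/3
Particular solution: y = 5/3 + (7/3)e^(-3x)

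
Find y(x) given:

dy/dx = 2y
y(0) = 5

General solution: y = Ce^(2x)
Applying IC y(0) = 5:
Particular solution: y = 5e^(2x)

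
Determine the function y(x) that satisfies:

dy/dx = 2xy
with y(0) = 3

General solution: y = Ce^(x²)
Applying IC y(0) = 3:
Particular solution: y = 3e^(x²)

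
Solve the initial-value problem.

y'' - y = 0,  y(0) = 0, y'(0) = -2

General solution: y = C₁e^x + C₂e^(-x)
Applying ICs: C₁ = -1, C₂ = 1
Particular solution: y = -e^x + e^(-x)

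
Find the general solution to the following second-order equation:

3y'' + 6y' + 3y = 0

Characteristic equation: 3r² + 6r + 3 = 0
Divide by 3: r² + 2r + 1 = 0
Factored: (r + 1)² = 0
Repeated root: r = -1
General solution: y = (C₁ + C₂x)e^(-x)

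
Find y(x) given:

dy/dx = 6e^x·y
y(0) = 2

General solution: y = Ce^(6e^x)
Applying IC y(0) = 2:
Particular solution: y = 2e^(6(e^x - 1))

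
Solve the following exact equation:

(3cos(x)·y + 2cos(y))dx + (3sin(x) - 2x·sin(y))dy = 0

Verify exactness: ∂M/∂y = ∂N/∂x ✓
Find F(x,y) such that ∂F/∂x = M, ∂F/∂y = N
Solution: 3sin(x)·y + 2x·cos(y) = C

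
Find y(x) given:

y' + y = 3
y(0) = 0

General solution: y = 3 + Ce^(-x)
Applying y(0) = 0: C = 0 - 3 = -3
Particular solution: y = 3 - 3e^(-x)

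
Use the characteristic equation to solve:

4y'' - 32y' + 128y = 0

Characteristic equation: 4r² - 32r + 128 = 0
Divide by 4: r² - 8r + 32 = 0
Roots: r = 4 ± 4i (complex conjugates)
General solution: y = e^(4x)(C₁cos(4x) + C₂sin(4x))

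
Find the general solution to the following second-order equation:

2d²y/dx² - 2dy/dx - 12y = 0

Characteristic equation: 2r² - 2r - 12 = 0
Divide by 2: r² - r - 6 = 0
Roots: r = 3, -2 (distinct real)
General solution: y = C₁e^(3x) + C₂e^(-2x)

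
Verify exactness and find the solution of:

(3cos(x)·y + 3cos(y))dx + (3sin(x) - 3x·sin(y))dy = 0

Verify exactness: ∂M/∂y = ∂N/∂x ✓
Find F(x,y) such that ∂F/∂x = M, ∂F/∂y = N
Solution: 3sin(x)·y + 3x·cos(y) = C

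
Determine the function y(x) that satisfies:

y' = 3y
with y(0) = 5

General solution: y = Ce^(3x)
Applying IC y(0) = 5:
Particular solution: y = 5e^(3x)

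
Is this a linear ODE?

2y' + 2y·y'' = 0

No. Nonlinear (y·y'' term)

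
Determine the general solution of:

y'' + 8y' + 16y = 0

Characteristic equation: r² + 8r + 16 = 0
Factored: (r + 4)² = 0
Repeated root: r = -4
General solution: y = (C₁ + C₂x)e^(-4x)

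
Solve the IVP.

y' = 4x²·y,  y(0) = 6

General solution: y = Ce^(4x³/3)
Applying IC y(0) = 6:
Particular solution: y = 6e^(4x³/3)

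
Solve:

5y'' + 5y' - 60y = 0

Characteristic equation: 5r² + 5r - 60 = 0
Divide by 5: r² + r - 12 = 0
Roots: r = 3, -4 (distinct real)
General solution: y = C₁e^(3x) + C₂e^(-4x)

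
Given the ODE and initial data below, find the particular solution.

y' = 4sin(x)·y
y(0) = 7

General solution: y = Ce^(-4cos(x))
Applying IC y(0) = 7:
Particular solution: y = 7e^(4(1-cos(x)))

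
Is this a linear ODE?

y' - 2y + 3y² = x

No. Nonlinear (y² term)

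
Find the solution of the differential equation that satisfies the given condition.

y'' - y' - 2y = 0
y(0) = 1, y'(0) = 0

General solution: y = C₁e^(2x) + C₂e^(-x)
Applying ICs: C₁ = 1/3, C₂ = 2/3
Particular solution: y = (1/3)e^(2x) + (2/3)e^(-x)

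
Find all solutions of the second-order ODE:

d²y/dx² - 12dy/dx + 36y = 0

Characteristic equation: r² - 12r + 36 = 0
Factored: (r - 6)² = 0
Repeated root: r = 6
General solution: y = (C₁ + C₂x)e^(6x)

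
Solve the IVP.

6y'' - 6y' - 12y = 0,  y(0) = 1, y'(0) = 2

General solution: y = C₁e^(2x) + C₂e^(-x)
Applying ICs: C₁ = 1, C₂ = 0
Particular solution: y = e^(2x)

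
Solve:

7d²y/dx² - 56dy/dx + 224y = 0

Characteristic equation: 7r² - 56r + 224 = 0
Divide by 7: r² - 8r + 32 = 0
Roots: r = 4 ± 4i (complex conjugates)
General solution: y = e^(4x)(C₁cos(4x) + C₂sin(4x))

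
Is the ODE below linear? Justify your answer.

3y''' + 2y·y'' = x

No. Nonlinear (y·y'' term)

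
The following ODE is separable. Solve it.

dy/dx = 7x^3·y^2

Separating variables and integrating:
-1/y = 7x^4/4 + C

General solution: y^-1 = (-7/4)x^4 + C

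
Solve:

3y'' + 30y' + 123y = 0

Characteristic equation: 3r² + 30r + 123 = 0
Divide by 3: r² + 10r + 41 = 0
Roots: r = -5 ± 4i (complex conjugates)
General solution: y = e^(-5x)(C₁cos(4x) + C₂sin(4x))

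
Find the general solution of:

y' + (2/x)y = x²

Using integrating factor method:

General solution: y = (1/5)x^3 + Cx^(-2)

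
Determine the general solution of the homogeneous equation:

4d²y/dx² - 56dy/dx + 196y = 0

Characteristic equation: 4r² - 56r + 196 = 0
Divide by 4: r² - 14r + 49 = 0
Factored: (r - 7)² = 0
Repeated root: r = 7
General solution: y = (C₁ + C₂x)e^(7x)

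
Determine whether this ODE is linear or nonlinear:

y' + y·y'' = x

Nonlinear (y·y'' term)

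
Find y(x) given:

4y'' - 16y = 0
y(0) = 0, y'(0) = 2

General solution: y = C₁e^(2x) + C₂e^(-2x)
Applying ICs: C₁ = 1/2, C₂ = -1/2
Particular solution: y = (1/2)e^(2x) - (1/2)e^(-2x)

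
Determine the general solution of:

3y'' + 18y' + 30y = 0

Characteristic equation: 3r² + 18r + 30 = 0
Divide by 3: r² + 6r + 10 = 0
Roots: r = -3 ± i (complex conjugates)
General solution: y = e^(-3x)(C₁cos(x) + C₂sin(x))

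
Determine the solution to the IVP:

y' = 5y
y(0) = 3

General solution: y = Ce^(5x)
Applying IC y(0) = 3:
Particular solution: y = 3e^(5x)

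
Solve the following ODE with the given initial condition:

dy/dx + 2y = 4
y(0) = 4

General solution: y = 2 + Ce^(-2x)
Applying y(0) = 4: C = 4 - 2 = 2
Particular solution: y = 2 + 2e^(-2x)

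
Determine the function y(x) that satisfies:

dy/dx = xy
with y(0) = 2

General solution: y = Ce^(x²/2)
Applying IC y(0) = 2:
Particular solution: y = 2e^(x²/2)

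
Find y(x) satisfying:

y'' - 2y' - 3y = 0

Characteristic equation: r² - 2r - 3 = 0
Roots: r = 3, -1 (distinct real)
General solution: y = C₁e^(3x) + C₂e^(-x)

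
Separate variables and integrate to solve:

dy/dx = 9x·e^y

Separating variables and integrating:
-e^(-y) = 9x²/2 + C

General solution: y = -ln(C - 9x²/2)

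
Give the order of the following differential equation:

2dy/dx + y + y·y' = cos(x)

The order is 1 (highest derivative is of order 1).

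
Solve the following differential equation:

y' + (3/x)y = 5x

Using integrating factor method:

General solution: y = x^2 + Cx^(-3)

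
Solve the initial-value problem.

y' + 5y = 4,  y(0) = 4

General solution: y = 4/5 + Ce^(-5x)
Applying y(0) = 4: C = 4 - 4/5 = 16/5
Particular solution: y = 4/5 + (16/5)e^(-5x)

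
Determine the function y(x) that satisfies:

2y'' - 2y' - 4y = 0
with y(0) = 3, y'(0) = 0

General solution: y = C₁e^(2x) + C₂e^(-x)
Applying ICs: C₁ = 1, C₂ = 2
Particular solution: y = e^(2x) + 2e^(-x)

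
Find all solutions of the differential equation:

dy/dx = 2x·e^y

Separating variables and integrating:
-e^(-y) = x² + C

General solution: y = -ln(C - x²)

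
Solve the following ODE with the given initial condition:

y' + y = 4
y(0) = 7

General solution: y = 4 + Ce^(-x)
Applying y(0) = 7: C = 7 - 4 = 3
Particular solution: y = 4 + 3e^(-x)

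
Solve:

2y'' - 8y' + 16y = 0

Characteristic equation: 2r² - 8r + 16 = 0
Divide by 2: r² - 4r + 8 = 0
Roots: r = 2 ± 2i (complex conjugates)
General solution: y = e^(2x)(C₁cos(2x) + C₂sin(2x))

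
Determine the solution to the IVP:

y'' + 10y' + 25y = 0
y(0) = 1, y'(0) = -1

General solution: y = (C₁ + C₂x)e^(-5x)
Repeated root r = -5
Applying ICs: C₁ = 1, C₂ = 4
Particular solution: y = (1 + 4x)e^(-5x)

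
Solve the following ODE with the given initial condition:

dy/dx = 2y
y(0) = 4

General solution: y = Ce^(2x)
Applying IC y(0) = 4:
Particular solution: y = 4e^(2x)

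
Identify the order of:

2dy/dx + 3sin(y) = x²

The order is 1 (highest derivative is of order 1).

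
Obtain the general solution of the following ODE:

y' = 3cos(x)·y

Separating variables and integrating:
ln|y| = 3sin(x) + C

General solution: y = Ce^(3sin(x))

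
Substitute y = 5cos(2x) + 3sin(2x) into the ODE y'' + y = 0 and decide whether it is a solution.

Verification:
y'' = -20cos(2x) - 12sin(2x)
y'' + y ≠ 0 (frequency mismatch: got 4 instead of 1)

No, it is not a solution.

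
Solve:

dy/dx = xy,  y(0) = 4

General solution: y = Ce^(x²/2)
Applying IC y(0) = 4:
Particular solution: y = 4e^(x²/2)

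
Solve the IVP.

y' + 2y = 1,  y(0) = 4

General solution: y = 1/2 + Ce^(-2x)
Applying y(0) = 4: C = 4 - 1/2 = 7/2
Particular solution: y = 1/2 + (7/2)e^(-2x)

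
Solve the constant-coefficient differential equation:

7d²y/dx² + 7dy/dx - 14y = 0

Characteristic equation: 7r² + 7r - 14 = 0
Divide by 7: r² + r - 2 = 0
Roots: r = 1, -2 (distinct real)
General solution: y = C₁e^x + C₂e^(-2x)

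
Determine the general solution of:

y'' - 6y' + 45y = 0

Characteristic equation: r² - 6r + 45 = 0
Roots: r = 3 ± 6i (complex conjugates)
General solution: y = e^(3x)(C₁cos(6x) + C₂sin(6x))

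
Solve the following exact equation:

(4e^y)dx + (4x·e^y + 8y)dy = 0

Verify exactness: ∂M/∂y = ∂N/∂x ✓
Find F(x,y) such that ∂F/∂x = M, ∂F/∂y = N
Solution: 4x·e^y + 4y² = C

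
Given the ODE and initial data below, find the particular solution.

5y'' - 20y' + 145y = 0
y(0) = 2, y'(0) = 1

General solution: y = e^(2x)(C₁cos(5x) + C₂sin(5x))
Complex roots r = 2 ± 5i
Applying ICs: C₁ = 2, C₂ = -3/5
Particular solution: y = e^(2x)(2cos(5x) - (3/5)sin(5x))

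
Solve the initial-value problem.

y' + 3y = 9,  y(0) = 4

General solution: y = 3 + Ce^(-3x)
Applying y(0) = 4: C = 4 - 3 = 1
Particular solution: y = 3 + e^(-3x)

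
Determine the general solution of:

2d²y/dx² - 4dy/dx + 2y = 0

Characteristic equation: 2r² - 4r + 2 = 0
Divide by 2: r² - 2r + 1 = 0
Factored: (r - 1)² = 0
Repeated root: r = 1
General solution: y = (C₁ + C₂x)e^x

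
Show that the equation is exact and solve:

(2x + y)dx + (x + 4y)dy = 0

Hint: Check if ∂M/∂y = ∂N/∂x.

Verify exactness: ∂M/∂y = ∂N/∂x ✓
Find F(x,y) such that ∂F/∂x = M, ∂F/∂y = N
Solution: x² + xy + 2y² = C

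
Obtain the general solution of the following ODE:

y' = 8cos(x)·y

Separating variables and integrating:
ln|y| = 8sin(x) + C

General solution: y = Ce^(8sin(x))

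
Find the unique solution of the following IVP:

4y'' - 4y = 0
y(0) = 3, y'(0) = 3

General solution: y = C₁e^x + C₂e^(-x)
Applying ICs: C₁ = 3, C₂ = 0
Particular solution: y = 3e^x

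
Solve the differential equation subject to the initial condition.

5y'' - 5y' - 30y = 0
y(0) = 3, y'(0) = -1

General solution: y = C₁e^(3x) + C₂e^(-2x)
Applying ICs: C₁ = 1, C₂ = 2
Particular solution: y = e^(3x) + 2e^(-2x)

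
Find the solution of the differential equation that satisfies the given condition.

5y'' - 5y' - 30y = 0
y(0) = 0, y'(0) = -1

General solution: y = C₁e^(3x) + C₂e^(-2x)
Applying ICs: C₁ = -1/5, C₂ = 1/5
Particular solution: y = -(1/5)e^(3x) + (1/5)e^(-2x)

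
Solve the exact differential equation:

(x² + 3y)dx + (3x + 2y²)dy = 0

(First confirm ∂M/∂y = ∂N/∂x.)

Verify exactness: ∂M/∂y = ∂N/∂x ✓
Find F(x,y) such that ∂F/∂x = M, ∂F/∂y = N
Solution: x³/3 + 3xy + 2y³/3 = C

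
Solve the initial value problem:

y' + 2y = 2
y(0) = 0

General solution: y = 1 + Ce^(-2x)
Applying y(0) = 0: C = 0 - 1 = -1
Particular solution: y = 1 - e^(-2x)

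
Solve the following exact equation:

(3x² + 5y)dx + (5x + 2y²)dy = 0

Verify exactness: ∂M/∂y = ∂N/∂x ✓
Find F(x,y) such that ∂F/∂x = M, ∂F/∂y = N
Solution: x³ + 5xy + 2y³/3 = C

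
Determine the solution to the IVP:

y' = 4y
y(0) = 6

General solution: y = Ce^(4x)
Applying IC y(0) = 6:
Particular solution: y = 6e^(4x)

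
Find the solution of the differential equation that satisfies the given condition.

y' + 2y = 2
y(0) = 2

General solution: y = 1 + Ce^(-2x)
Applying y(0) = 2: C = 2 - 1 = 1
Particular solution: y = 1 + e^(-2x)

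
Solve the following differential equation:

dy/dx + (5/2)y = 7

Using integrating factor method:

General solution: y = 14/5 + Ce^(-5x/2)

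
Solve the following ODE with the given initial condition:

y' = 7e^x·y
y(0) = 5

General solution: y = Ce^(7e^x)
Applying IC y(0) = 5:
Particular solution: y = 5e^(7(e^x - 1))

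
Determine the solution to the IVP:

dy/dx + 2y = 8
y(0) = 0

General solution: y = 4 + Ce^(-2x)
Applying y(0) = 0: C = 0 - 4 = -4
Particular solution: y = 4 - 4e^(-2x)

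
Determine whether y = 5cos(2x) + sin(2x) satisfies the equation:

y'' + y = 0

Verification:
y'' = -20cos(2x) - 4sin(2x)
y'' + y ≠ 0 (frequency mismatch: got 4 instead of 1)

No, it is not a solution.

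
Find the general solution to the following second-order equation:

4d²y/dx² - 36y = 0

Characteristic equation: 4r² - 36 = 0
Divide by 4: r² - 9 = 0
Roots: r = 3, -3 (distinct real)
General solution: y = C₁e^(3x) + C₂e^(-3x)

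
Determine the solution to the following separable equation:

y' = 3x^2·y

Separating variables and integrating:
ln|y| = x^3 + C

General solution: y = Ce^(x^3)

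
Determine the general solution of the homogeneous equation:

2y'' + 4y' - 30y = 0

Characteristic equation: 2r² + 4r - 30 = 0
Divide by 2: r² + 2r - 15 = 0
Roots: r = 3, -5 (distinct real)
General solution: y = C₁e^(3x) + C₂e^(-5x)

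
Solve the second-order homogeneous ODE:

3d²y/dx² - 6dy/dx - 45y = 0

Characteristic equation: 3r² - 6r - 45 = 0
Divide by 3: r² - 2r - 15 = 0
Roots: r = 5, -3 (distinct real)
General solution: y = C₁e^(5x) + C₂e^(-3x)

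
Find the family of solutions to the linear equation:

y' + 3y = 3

Using integrating factor method:

General solution: y = 1 + Ce^(-3x)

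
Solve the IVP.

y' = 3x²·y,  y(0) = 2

General solution: y = Ce^(x³)
Applying IC y(0) = 2:
Particular solution: y = 2e^(x³)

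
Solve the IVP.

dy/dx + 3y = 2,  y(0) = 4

General solution: y = 2/3 + Ce^(-3x)
Applying y(0) = 4: C = 4 - 2/3 = 10/3
Particular solution: y = 2/3 + (10/3)e^(-3x)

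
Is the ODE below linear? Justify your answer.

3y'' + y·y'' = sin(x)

No. Nonlinear (y·y'' term)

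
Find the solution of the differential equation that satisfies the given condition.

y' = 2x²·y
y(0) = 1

General solution: y = Ce^(2x³/3)
Applying IC y(0) = 1:
Particular solution: y = e^(2x³/3)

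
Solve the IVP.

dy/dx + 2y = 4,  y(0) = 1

General solution: y = 2 + Ce^(-2x)
Applying y(0) = 1: C = 1 - 2 = -1
Particular solution: y = 2 - e^(-2x)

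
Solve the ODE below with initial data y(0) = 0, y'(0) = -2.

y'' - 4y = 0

General solution: y = C₁e^(2x) + C₂e^(-2x)
Applying ICs: C₁ = -1/2, C₂ = 1/2
Particular solution: y = -(1/2)e^(2x) + (1/2)e^(-2x)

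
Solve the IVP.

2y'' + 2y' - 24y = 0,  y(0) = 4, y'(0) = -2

General solution: y = C₁e^(3x) + C₂e^(-4x)
Applying ICs: C₁ = 2, C₂ = 2
Particular solution: y = 2e^(3x) + 2e^(-4x)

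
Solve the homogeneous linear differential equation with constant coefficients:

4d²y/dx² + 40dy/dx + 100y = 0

Characteristic equation: 4r² + 40r + 100 = 0
Divide by 4: r² + 10r + 25 = 0
Factored: (r + 5)² = 0
Repeated root: r = -5
General solution: y = (C₁ + C₂x)e^(-5x)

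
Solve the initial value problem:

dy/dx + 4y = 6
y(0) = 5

General solution: y = 3/2 + Ce^(-4x)
Applying y(0) = 5: C = 5 - 3/2 = 7/2
Particular solution: y = 3/2 + (7/2)e^(-4x)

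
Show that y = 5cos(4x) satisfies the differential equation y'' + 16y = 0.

Verification:
y'' = -80cos(4x)
y'' + 16y = 0 ✓

Yes, it is a solution.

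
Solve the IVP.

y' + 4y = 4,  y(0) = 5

General solution: y = 1 + Ce^(-4x)
Applying y(0) = 5: C = 5 - 1 = 4
Particular solution: y = 1 + 4e^(-4x)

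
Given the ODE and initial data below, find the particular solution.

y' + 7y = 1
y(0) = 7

General solution: y = 1/7 + Ce^(-7x)
Applying y(0) = 7: C = 7 - 1/7 = 48/7
Particular solution: y = 1/7 + (48/7)e^(-7x)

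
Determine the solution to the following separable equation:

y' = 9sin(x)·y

Separating variables and integrating:
ln|y| = -9cos(x) + C

General solution: y = Ce^(-9cos(x))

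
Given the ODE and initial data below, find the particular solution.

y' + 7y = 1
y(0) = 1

General solution: y = 1/7 + Ce^(-7x)
Applying y(0) = 1: C = 1 - 1/7 = 6/7
Particular solution: y = 1/7 + (6/7)e^(-7x)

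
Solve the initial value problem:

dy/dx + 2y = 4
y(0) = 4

General solution: y = 2 + Ce^(-2x)
Applying y(0) = 4: C = 4 - 2 = 2
Particular solution: y = 2 + 2e^(-2x)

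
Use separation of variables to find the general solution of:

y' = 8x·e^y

Separating variables and integrating:
-e^(-y) = 4x² + C

General solution: y = -ln(C - 4x²)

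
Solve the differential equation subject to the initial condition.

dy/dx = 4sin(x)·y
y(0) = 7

General solution: y = Ce^(-4cos(x))
Applying IC y(0) = 7:
Particular solution: y = 7e^(4(1-cos(x)))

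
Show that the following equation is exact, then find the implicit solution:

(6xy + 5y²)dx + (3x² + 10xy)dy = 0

Verify exactness: ∂M/∂y = ∂N/∂x ✓
Find F(x,y) such that ∂F/∂x = M, ∂F/∂y = N
Solution: 3x²y + 5xy² = C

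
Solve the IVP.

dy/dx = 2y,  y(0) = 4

General solution: y = Ce^(2x)
Applying IC y(0) = 4:
Particular solution: y = 4e^(2x)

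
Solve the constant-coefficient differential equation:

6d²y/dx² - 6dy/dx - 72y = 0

Characteristic equation: 6r² - 6r - 72 = 0
Divide by 6: r² - r - 12 = 0
Roots: r = 4, -3 (distinct real)
General solution: y = C₁e^(4x) + C₂e^(-3x)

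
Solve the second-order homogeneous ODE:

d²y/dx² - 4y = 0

Characteristic equation: r² - 4 = 0
Roots: r = 2, -2 (distinct real)
General solution: y = C₁e^(2x) + C₂e^(-2x)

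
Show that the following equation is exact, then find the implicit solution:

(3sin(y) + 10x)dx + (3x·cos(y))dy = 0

Verify exactness: ∂M/∂y = ∂N/∂x ✓
Find F(x,y) such that ∂F/∂x = M, ∂F/∂y = N
Solution: 3x·sin(y) + 5x² = C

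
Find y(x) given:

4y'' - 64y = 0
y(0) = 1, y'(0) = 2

General solution: y = C₁e^(4x) + C₂e^(-4x)
Applying ICs: C₁ = 3/4, C₂ = 1/4
Particular solution: y = (3/4)e^(4x) + (1/4)e^(-4x)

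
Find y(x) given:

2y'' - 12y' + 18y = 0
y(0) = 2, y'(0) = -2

General solution: y = (C₁ + C₂x)e^(3x)
Repeated root r = 3
Applying ICs: C₁ = 2, C₂ = -8
Particular solution: y = (2 - 8x)e^(3x)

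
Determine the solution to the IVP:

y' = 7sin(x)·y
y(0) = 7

General solution: y = Ce^(-7cos(x))
Applying IC y(0) = 7:
Particular solution: y = 7e^(7(1-cos(x)))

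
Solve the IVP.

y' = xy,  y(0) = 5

General solution: y = Ce^(x²/2)
Applying IC y(0) = 5:
Particular solution: y = 5e^(x²/2)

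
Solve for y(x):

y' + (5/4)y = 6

Using integrating factor method:

General solution: y = 24/5 + Ce^(-5x/4)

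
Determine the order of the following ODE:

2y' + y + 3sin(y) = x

The order is 1 (highest derivative is of order 1).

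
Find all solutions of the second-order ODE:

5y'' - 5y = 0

Characteristic equation: 5r² - 5 = 0
Divide by 5: r² - 1 = 0
Roots: r = 1, -1 (distinct real)
General solution: y = C₁e^x + C₂e^(-x)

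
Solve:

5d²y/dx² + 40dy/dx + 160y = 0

Characteristic equation: 5r² + 40r + 160 = 0
Divide by 5: r² + 8r + 32 = 0
Roots: r = -4 ± 4i (complex conjugates)
General solution: y = e^(-4x)(C₁cos(4x) + C₂sin(4x))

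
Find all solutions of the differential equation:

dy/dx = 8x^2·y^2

Separating variables and integrating:
-1/y = 8x^3/3 + C

General solution: y^-1 = (-8/3)x^3 + C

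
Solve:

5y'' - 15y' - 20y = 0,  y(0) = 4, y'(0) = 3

General solution: y = C₁e^(4x) + C₂e^(-x)
Applying ICs: C₁ = 7/5, C₂ = 13/5
Particular solution: y = (7/5)e^(4x) + (13/5)e^(-x)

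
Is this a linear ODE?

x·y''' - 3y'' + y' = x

Yes. Linear (y and its derivatives appear to the first power only, no products of y terms)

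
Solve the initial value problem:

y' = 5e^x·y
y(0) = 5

General solution: y = Ce^(5e^x)
Applying IC y(0) = 5:
Particular solution: y = 5e^(5(e^x - 1))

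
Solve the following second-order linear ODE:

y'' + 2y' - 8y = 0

Characteristic equation: r² + 2r - 8 = 0
Roots: r = 2, -4 (distinct real)
General solution: y = C₁e^(2x) + C₂e^(-4x)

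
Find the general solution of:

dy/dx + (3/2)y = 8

Using integrating factor method:

General solution: y = 16/3 + Ce^(-3x/2)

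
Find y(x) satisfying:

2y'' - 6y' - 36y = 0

Characteristic equation: 2r² - 6r - 36 = 0
Divide by 2: r² - 3r - 18 = 0
Roots: r = 6, -3 (distinct real)
General solution: y = C₁e^(6x) + C₂e^(-3x)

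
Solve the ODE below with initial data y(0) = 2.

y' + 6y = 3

General solution: y = 1/2 + Ce^(-6x)
Applying y(0) = 2: C = 2 - 1/2 = 3/2
Particular solution: y = 1/2 + (3/2)e^(-6x)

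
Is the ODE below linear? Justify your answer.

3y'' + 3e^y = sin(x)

No. Nonlinear (e^y is nonlinear in y)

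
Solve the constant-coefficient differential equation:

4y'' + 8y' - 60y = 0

Characteristic equation: 4r² + 8r - 60 = 0
Divide by 4: r² + 2r - 15 = 0
Roots: r = 3, -5 (distinct real)
General solution: y = C₁e^(3x) + C₂e^(-5x)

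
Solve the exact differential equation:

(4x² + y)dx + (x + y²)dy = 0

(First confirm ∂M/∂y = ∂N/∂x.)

Verify exactness: ∂M/∂y = ∂N/∂x ✓
Find F(x,y) such that ∂F/∂x = M, ∂F/∂y = N
Solution: 4x³/3 + xy + y³/3 = C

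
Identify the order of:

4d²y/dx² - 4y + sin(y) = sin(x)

The order is 2 (highest derivative is of order 2).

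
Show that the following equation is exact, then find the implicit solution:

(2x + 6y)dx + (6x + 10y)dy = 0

Verify exactness: ∂M/∂y = ∂N/∂x ✓
Find F(x,y) such that ∂F/∂x = M, ∂F/∂y = N
Solution: x² + 6xy + 5y² = C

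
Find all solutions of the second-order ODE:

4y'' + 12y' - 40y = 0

Characteristic equation: 4r² + 12r - 40 = 0
Divide by 4: r² + 3r - 10 = 0
Roots: r = 2, -5 (distinct real)
General solution: y = C₁e^(2x) + C₂e^(-5x)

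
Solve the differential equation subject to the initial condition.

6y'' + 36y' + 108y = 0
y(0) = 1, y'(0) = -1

General solution: y = e^(-3x)(C₁cos(3x) + C₂sin(3x))
Complex roots r = -3 ± 3i
Applying ICs: C₁ = 1, C₂ = 2/3
Particular solution: y = e^(-3x)(cos(3x) + (2/3)sin(3x))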